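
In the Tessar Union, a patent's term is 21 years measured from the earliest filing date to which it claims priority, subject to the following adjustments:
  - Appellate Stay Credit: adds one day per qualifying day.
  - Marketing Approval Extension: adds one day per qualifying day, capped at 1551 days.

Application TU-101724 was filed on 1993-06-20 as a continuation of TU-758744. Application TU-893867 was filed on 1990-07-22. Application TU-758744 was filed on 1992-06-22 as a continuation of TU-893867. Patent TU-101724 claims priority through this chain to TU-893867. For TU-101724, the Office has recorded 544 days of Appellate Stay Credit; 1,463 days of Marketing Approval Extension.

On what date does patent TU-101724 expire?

Earliest priority filing: 22 July 1990.
Base term: 22 July 1990 + 21 years → 22 July 2011.
Appellate Stay Credit: +544 days → 16 January 2013.
Marketing Approval Extension: 1463 days (within the 1551-day cap) → +1463 days → 18 January 2017.

2017-01-18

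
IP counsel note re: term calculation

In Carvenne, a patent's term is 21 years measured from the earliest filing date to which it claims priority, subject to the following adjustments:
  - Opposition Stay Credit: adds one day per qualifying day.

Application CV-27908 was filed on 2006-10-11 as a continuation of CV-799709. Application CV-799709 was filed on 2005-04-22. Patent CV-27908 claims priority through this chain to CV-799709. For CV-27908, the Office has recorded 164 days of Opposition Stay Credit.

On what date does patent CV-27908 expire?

2026-10-03

Earliest priority filing: 22 April 2005.
Base term: 22 April 2005 + 21 years → 22 April 2026.
Opposition Stay Credit: +164 days → 3 October 2026.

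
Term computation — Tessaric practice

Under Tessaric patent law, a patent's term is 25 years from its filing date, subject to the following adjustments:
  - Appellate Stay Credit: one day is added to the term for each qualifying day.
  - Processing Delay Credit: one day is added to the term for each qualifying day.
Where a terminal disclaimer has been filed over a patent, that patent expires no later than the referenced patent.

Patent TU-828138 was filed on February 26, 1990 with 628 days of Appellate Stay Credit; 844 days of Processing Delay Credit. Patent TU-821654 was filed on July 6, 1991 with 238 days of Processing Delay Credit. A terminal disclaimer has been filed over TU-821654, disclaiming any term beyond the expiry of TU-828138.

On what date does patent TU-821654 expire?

March 1, 2017

Natural term of TU-821654:
  Base: filing + 25 years → 6 July 2016.
  Processing Delay Credit: +238 days → 1 March 2017.
Expiry of referenced patent TU-828138:
  Base: filing + 25 years → 26 February 2015.
  Appellate Stay Credit: +628 days → 15 November 2016.
  Processing Delay Credit: +844 days → 9 March 2019.
Terminal disclaimer: TU-821654 expires on the earlier of 1 March 2017 and 9 March 2019.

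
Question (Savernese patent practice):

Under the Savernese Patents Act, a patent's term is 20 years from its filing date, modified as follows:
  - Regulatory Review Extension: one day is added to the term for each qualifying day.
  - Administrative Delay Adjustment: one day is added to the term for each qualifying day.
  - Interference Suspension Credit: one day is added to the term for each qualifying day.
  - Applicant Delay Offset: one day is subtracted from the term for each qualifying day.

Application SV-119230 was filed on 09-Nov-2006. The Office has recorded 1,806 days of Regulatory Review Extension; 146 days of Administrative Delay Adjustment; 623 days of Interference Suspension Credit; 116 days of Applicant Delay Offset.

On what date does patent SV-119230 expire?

Base term: filing date + 20 years → 9 November 2026.
Regulatory Review Extension: +1806 days → 20 October 2031.
Administrative Delay Adjustment: +146 days → 14 March 2032.
Interference Suspension Credit: +623 days → 27 November 2033.
Applicant Delay Offset: −116 days → 3 August 2033.

August 3, 2033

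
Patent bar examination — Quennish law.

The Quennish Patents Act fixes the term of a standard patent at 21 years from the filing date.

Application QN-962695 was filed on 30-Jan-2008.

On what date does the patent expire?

2029-01-30

Filing date + 21 years → 30 January 2029.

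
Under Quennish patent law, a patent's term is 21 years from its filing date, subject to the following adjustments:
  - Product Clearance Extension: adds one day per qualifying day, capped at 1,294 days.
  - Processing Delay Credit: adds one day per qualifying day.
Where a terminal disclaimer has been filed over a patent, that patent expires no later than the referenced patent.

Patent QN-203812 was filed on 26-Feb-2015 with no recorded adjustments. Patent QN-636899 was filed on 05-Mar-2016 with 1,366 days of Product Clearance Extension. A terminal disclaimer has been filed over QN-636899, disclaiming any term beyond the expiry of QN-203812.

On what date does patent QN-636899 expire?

2036-02-26

Natural term of QN-636899:
  Base: filing + 21 years → 5 March 2037.
  Product Clearance Extension: 1366 days claimed exceeds the 1294-day cap, so +1294 days → 19 September 2040.
Expiry of referenced patent QN-203812:
  Base: filing + 21 years → 26 February 2036.
Terminal disclaimer: QN-636899 expires on the earlier of 19 September 2040 and 26 February 2036.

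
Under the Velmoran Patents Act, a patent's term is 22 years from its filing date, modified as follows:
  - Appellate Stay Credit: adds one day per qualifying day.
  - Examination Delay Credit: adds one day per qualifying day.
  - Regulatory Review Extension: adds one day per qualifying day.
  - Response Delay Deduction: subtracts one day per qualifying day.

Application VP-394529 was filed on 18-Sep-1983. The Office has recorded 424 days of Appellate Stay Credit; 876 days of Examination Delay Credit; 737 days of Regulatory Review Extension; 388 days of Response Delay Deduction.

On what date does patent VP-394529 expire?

Base term: filing date + 22 years → 18 September 2005.
Appellate Stay Credit: +424 days → 16 November 2006.
Examination Delay Credit: +876 days → 10 April 2009.
Regulatory Review Extension: +737 days → 17 April 2011.
Response Delay Deduction: −388 days → 25 March 2010.

March 25, 2010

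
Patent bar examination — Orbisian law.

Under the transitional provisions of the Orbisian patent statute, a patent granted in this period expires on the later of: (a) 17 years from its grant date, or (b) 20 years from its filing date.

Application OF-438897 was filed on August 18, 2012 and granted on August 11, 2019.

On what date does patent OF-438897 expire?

2036-08-11

(a) grant + 17 years → 11 August 2036.
(b) filing + 20 years → 18 August 2032.
Later of the two: 11 August 2036.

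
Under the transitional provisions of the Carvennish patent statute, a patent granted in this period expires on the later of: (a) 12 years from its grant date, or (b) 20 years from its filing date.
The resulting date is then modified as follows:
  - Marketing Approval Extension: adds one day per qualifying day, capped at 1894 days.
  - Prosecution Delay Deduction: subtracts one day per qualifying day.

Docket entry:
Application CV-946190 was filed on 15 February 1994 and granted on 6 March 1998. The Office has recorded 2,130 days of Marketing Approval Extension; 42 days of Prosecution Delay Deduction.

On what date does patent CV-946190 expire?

2019-03-13

(a) grant + 12 years → 6 March 2010.
(b) filing + 20 years → 15 February 2014.
Later of the two: 15 February 2014.
Marketing Approval Extension: 2130 days claimed exceeds the 1894-day cap, so +1894 days → 24 April 2019.
Prosecution Delay Deduction: −42 days → 13 March 2019.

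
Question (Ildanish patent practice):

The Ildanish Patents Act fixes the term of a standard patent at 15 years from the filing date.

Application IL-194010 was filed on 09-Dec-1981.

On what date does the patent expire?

December 9, 1996

Filing date + 15 years → 9 December 1996.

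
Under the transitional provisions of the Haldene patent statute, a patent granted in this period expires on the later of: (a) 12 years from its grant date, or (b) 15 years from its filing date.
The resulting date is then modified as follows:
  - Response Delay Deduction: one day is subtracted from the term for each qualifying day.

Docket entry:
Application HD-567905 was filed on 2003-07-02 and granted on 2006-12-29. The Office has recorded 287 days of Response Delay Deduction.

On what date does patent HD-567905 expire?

2018-03-17

(a) grant + 12 years → 29 December 2018.
(b) filing + 15 years → 2 July 2018.
Later of the two: 29 December 2018.
Response Delay Deduction: −287 days → 17 March 2018.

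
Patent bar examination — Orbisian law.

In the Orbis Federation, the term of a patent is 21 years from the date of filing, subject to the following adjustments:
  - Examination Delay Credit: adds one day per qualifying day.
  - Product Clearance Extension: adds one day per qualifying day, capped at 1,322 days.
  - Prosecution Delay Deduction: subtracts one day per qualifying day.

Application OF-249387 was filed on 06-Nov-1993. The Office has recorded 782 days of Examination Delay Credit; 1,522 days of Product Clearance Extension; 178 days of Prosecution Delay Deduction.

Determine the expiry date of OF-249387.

2020-02-14

Base term: filing date + 21 years → 6 November 2014.
Examination Delay Credit: +782 days → 27 December 2016.
Product Clearance Extension: 1522 days claimed exceeds the 1322-day cap, so +1322 days → 10 August 2020.
Prosecution Delay Deduction: −178 days → 14 February 2020.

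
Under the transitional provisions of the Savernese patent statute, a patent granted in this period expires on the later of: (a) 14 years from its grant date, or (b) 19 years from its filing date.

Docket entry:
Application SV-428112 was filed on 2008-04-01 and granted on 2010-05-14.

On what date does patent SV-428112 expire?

2027-04-01

(a) grant + 14 years → 14 May 2024.
(b) filing + 19 years → 1 April 2027.
Later of the two: 1 April 2027.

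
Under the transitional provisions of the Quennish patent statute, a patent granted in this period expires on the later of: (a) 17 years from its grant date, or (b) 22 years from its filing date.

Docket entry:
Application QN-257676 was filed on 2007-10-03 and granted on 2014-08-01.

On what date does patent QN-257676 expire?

2031-08-01

(a) grant + 17 years → 1 August 2031.
(b) filing + 22 years → 3 October 2029.
Later of the two: 1 August 2031.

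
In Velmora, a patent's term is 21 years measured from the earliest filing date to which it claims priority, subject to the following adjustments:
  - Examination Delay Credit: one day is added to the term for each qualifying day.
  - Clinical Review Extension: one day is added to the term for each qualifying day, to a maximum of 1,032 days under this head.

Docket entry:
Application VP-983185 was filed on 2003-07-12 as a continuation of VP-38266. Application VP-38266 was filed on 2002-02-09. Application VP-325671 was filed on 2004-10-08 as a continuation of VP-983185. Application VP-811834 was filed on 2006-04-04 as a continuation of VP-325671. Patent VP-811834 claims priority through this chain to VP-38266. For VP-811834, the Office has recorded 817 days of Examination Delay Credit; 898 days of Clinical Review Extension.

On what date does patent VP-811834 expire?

Earliest priority filing: 9 February 2002.
Base term: 9 February 2002 + 21 years → 9 February 2023.
Examination Delay Credit: +817 days → 6 May 2025.
Clinical Review Extension: 898 days (within the 1032-day cap) → +898 days → 21 October 2027.

October 21, 2027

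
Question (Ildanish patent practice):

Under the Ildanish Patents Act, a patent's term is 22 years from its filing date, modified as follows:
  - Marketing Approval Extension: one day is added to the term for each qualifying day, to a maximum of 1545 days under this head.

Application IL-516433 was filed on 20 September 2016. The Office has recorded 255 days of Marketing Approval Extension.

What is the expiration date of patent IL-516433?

June 2, 2039

Base term: filing date + 22 years → 20 September 2038.
Marketing Approval Extension: 255 days (within the 1545-day cap) → +255 days → 2 June 2039.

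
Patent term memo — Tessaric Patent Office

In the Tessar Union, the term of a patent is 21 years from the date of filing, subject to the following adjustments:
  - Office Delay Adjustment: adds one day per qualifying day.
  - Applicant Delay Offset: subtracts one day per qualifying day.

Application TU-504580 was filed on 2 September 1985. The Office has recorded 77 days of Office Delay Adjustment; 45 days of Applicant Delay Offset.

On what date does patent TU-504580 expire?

2006-10-04

Base term: filing date + 21 years → 2 September 2006.
Office Delay Adjustment: +77 days → 18 November 2006.
Applicant Delay Offset: −45 days → 4 October 2006.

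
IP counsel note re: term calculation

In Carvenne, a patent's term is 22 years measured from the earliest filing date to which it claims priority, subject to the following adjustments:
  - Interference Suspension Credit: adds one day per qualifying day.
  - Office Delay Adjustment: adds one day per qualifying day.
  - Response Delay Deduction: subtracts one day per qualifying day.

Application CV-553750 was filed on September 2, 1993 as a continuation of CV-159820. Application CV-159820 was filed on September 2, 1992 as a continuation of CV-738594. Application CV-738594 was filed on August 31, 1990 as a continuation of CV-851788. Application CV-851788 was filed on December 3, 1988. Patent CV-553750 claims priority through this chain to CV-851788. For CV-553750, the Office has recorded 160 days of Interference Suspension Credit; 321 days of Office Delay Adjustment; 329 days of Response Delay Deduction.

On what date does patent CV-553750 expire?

May 4, 2011

Earliest priority filing: 3 December 1988.
Base term: 3 December 1988 + 22 years → 3 December 2010.
Interference Suspension Credit: +160 days → 12 May 2011.
Office Delay Adjustment: +321 days → 28 March 2012.
Response Delay Deduction: −329 days → 4 May 2011.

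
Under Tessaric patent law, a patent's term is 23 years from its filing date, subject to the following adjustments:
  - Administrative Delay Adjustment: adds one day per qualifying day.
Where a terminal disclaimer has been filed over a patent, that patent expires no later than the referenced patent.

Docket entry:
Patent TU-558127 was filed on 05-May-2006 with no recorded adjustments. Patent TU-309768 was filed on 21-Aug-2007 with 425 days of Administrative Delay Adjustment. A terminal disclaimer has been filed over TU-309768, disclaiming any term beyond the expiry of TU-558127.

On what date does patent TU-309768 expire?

Natural term of TU-309768:
  Base: filing + 23 years → 21 August 2030.
  Administrative Delay Adjustment: +425 days → 20 October 2031.
Expiry of referenced patent TU-558127:
  Base: filing + 23 years → 5 May 2029.
Terminal disclaimer: TU-309768 expires on the earlier of 20 October 2031 and 5 May 2029.

2029-05-05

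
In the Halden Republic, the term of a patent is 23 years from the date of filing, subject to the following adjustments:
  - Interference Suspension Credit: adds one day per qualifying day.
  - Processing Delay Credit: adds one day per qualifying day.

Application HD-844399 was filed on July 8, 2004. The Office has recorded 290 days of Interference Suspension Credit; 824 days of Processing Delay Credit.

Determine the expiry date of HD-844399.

2030-07-26

Base term: filing date + 23 years → 8 July 2027.
Interference Suspension Credit: +290 days → 23 April 2028.
Processing Delay Credit: +824 days → 26 July 2030.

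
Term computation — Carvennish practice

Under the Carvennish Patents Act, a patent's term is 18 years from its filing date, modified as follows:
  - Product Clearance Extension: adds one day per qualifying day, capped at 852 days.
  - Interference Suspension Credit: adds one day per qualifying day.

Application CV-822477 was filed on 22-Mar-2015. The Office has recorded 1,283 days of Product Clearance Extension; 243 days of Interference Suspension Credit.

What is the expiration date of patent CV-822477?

2036-03-21

Base term: filing date + 18 years → 22 March 2033.
Product Clearance Extension: 1283 days claimed exceeds the 852-day cap, so +852 days → 22 July 2035.
Interference Suspension Credit: +243 days → 21 March 2036.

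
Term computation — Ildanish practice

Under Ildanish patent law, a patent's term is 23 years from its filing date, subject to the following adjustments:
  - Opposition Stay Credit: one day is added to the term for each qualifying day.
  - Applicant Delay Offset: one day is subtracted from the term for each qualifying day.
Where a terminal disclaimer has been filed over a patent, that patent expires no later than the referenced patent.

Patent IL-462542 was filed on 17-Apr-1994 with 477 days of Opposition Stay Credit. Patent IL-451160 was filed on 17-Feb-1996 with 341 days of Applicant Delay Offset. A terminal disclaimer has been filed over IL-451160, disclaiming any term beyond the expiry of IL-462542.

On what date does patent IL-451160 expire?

2018-03-13

Natural term of IL-451160:
  Base: filing + 23 years → 17 February 2019.
  Applicant Delay Offset: −341 days → 13 March 2018.
Expiry of referenced patent IL-462542:
  Base: filing + 23 years → 17 April 2017.
  Opposition Stay Credit: +477 days → 7 August 2018.
Terminal disclaimer: IL-451160 expires on the earlier of 13 March 2018 and 7 August 2018.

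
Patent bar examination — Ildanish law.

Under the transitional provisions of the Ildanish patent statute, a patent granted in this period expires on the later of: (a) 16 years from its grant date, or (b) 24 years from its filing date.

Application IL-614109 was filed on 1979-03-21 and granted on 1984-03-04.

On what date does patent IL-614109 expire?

(a) grant + 16 years → 4 March 2000.
(b) filing + 24 years → 21 March 2003.
Later of the two: 21 March 2003.

March 21, 2003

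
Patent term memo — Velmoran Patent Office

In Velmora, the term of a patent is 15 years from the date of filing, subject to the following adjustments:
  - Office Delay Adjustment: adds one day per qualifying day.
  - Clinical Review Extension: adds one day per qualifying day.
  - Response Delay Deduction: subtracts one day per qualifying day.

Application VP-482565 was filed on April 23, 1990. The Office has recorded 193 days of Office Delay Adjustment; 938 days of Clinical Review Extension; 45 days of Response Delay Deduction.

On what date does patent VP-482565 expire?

April 13, 2008

Base term: filing date + 15 years → 23 April 2005.
Office Delay Adjustment: +193 days → 2 November 2005.
Clinical Review Extension: +938 days → 28 May 2008.
Response Delay Deduction: −45 days → 13 April 2008.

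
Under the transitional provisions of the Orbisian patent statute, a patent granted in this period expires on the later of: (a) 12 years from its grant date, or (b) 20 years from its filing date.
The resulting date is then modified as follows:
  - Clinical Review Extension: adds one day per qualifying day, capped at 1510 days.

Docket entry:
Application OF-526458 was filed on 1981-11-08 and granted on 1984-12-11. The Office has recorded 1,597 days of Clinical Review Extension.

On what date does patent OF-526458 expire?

2005-12-27

(a) grant + 12 years → 11 December 1996.
(b) filing + 20 years → 8 November 2001.
Later of the two: 8 November 2001.
Clinical Review Extension: 1597 days claimed exceeds the 1510-day cap, so +1510 days → 27 December 2005.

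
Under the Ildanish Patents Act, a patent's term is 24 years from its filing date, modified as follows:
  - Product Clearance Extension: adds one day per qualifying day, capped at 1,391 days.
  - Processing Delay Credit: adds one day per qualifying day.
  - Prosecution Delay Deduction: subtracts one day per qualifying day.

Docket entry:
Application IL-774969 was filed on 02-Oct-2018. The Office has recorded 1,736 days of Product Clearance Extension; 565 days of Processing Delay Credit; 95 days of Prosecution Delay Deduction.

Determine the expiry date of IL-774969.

Base term: filing date + 24 years → 2 October 2042.
Product Clearance Extension: 1736 days claimed exceeds the 1391-day cap, so +1391 days → 24 July 2046.
Processing Delay Credit: +565 days → 9 February 2048.
Prosecution Delay Deduction: −95 days → 6 November 2047.

November 6, 2047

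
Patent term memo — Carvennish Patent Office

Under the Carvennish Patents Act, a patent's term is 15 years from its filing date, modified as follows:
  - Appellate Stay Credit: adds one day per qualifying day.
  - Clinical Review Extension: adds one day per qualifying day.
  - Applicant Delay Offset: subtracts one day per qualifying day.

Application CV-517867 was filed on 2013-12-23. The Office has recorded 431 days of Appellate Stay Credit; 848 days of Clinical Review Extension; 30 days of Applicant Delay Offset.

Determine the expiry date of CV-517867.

Base term: filing date + 15 years → 23 December 2028.
Appellate Stay Credit: +431 days → 27 February 2030.
Clinical Review Extension: +848 days → 24 June 2032.
Applicant Delay Offset: −30 days → 25 May 2032.

May 25, 2032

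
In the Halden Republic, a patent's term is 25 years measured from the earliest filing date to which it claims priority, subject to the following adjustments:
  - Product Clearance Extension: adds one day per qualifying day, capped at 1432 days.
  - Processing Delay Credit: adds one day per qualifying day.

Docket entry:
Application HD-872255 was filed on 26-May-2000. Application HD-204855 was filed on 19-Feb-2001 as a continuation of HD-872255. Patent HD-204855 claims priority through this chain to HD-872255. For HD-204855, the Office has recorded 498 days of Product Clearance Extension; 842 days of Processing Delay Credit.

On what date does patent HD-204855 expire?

Earliest priority filing: 26 May 2000.
Base term: 26 May 2000 + 25 years → 26 May 2025.
Product Clearance Extension: 498 days (within the 1432-day cap) → +498 days → 6 October 2026.
Processing Delay Credit: +842 days → 25 January 2029.

2029-01-25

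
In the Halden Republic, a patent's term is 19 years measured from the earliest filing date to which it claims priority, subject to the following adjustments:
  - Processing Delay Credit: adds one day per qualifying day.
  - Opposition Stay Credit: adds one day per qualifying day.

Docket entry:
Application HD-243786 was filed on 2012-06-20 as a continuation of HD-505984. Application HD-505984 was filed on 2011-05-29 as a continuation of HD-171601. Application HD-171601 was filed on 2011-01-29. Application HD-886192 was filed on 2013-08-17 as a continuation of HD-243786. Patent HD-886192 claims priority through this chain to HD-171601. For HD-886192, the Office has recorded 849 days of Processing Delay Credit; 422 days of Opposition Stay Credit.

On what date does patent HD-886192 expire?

Earliest priority filing: 29 January 2011.
Base term: 29 January 2011 + 19 years → 29 January 2030.
Processing Delay Credit: +849 days → 27 May 2032.
Opposition Stay Credit: +422 days → 23 July 2033.

July 23, 2033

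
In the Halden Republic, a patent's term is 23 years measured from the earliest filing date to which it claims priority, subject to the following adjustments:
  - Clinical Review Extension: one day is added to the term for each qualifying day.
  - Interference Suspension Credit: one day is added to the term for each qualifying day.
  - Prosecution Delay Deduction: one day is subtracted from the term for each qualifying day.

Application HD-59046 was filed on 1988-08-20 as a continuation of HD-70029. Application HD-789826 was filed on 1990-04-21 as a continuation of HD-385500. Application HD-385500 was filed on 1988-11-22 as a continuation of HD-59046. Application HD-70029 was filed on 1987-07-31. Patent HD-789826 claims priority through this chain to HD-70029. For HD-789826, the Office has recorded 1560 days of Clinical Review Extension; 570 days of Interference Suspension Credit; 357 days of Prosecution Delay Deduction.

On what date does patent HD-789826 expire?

Earliest priority filing: 31 July 1987.
Base term: 31 July 1987 + 23 years → 31 July 2010.
Clinical Review Extension: +1560 days → 7 November 2014.
Interference Suspension Credit: +570 days → 30 May 2016.
Prosecution Delay Deduction: −357 days → 8 June 2015.

June 8, 2015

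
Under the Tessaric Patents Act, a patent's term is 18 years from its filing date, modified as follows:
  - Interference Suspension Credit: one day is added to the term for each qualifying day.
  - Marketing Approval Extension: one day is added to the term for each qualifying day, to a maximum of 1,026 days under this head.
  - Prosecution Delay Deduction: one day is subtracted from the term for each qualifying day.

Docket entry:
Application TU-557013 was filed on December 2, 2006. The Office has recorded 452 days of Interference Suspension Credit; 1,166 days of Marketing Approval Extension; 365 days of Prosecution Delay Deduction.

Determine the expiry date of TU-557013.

2027-12-20

Base term: filing date + 18 years → 2 December 2024.
Interference Suspension Credit: +452 days → 27 February 2026.
Marketing Approval Extension: 1166 days claimed exceeds the 1026-day cap, so +1026 days → 19 December 2028.
Prosecution Delay Deduction: −365 days → 20 December 2027.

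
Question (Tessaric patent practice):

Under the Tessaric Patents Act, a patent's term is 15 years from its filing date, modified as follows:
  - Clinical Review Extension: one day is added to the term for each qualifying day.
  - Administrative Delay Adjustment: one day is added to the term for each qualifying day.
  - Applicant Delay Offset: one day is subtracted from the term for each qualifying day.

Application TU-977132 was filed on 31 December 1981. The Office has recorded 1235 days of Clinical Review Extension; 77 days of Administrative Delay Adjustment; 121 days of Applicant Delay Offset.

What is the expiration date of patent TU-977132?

April 5, 2000

Base term: filing date + 15 years → 31 December 1996.
Clinical Review Extension: +1235 days → 19 May 2000.
Administrative Delay Adjustment: +77 days → 4 August 2000.
Applicant Delay Offset: −121 days → 5 April 2000.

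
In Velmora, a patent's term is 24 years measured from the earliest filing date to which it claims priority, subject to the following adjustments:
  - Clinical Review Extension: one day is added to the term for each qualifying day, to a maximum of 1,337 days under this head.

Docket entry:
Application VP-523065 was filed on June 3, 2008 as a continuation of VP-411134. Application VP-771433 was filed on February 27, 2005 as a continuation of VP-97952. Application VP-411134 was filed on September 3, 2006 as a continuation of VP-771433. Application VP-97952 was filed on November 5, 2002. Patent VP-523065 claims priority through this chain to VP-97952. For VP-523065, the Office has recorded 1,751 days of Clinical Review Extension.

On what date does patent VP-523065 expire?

Earliest priority filing: 5 November 2002.
Base term: 5 November 2002 + 24 years → 5 November 2026.
Clinical Review Extension: 1751 days claimed exceeds the 1337-day cap, so +1337 days → 4 July 2030.

2030-07-04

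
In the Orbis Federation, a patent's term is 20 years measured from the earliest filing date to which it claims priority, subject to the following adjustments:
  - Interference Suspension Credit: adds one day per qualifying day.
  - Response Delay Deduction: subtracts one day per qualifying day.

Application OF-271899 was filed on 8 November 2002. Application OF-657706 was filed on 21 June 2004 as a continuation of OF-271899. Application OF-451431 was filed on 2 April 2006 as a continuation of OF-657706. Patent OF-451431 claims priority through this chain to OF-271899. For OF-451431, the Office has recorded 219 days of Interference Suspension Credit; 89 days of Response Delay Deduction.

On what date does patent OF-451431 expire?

March 18, 2023

Earliest priority filing: 8 November 2002.
Base term: 8 November 2002 + 20 years → 8 November 2022.
Interference Suspension Credit: +219 days → 15 June 2023.
Response Delay Deduction: −89 days → 18 March 2023.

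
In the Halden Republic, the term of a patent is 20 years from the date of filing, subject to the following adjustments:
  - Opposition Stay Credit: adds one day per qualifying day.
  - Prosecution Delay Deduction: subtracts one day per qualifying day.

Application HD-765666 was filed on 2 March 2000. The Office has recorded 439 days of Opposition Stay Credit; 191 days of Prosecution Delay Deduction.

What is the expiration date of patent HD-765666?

November 5, 2020

Base term: filing date + 20 years → 2 March 2020.
Opposition Stay Credit: +439 days → 15 May 2021.
Prosecution Delay Deduction: −191 days → 5 November 2020.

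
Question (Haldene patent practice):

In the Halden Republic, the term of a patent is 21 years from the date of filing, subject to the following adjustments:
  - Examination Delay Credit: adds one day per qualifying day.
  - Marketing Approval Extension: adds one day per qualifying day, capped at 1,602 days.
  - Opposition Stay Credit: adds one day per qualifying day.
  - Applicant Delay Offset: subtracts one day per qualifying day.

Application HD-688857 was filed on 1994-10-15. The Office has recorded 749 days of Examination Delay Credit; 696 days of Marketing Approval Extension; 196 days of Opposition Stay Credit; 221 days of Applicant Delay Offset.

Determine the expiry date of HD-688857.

2019-09-04

Base term: filing date + 21 years → 15 October 2015.
Examination Delay Credit: +749 days → 2 November 2017.
Marketing Approval Extension: 696 days (within the 1602-day cap) → +696 days → 29 September 2019.
Opposition Stay Credit: +196 days → 12 April 2020.
Applicant Delay Offset: −221 days → 4 September 2019.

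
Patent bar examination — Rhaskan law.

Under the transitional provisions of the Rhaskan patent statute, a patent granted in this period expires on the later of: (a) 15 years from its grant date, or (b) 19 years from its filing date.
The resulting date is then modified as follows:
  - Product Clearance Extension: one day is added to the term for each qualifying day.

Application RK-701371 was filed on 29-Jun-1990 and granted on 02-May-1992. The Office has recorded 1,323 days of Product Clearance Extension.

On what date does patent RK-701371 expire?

February 11, 2013

(a) grant + 15 years → 2 May 2007.
(b) filing + 19 years → 29 June 2009.
Later of the two: 29 June 2009.
Product Clearance Extension: +1323 days → 11 February 2013.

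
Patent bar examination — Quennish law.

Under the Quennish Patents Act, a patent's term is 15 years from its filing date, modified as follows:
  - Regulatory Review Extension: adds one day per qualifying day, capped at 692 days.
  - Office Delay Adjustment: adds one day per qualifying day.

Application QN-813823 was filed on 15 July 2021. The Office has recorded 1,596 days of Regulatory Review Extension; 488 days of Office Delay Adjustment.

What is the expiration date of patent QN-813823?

October 8, 2039

Base term: filing date + 15 years → 15 July 2036.
Regulatory Review Extension: 1596 days claimed exceeds the 692-day cap, so +692 days → 7 June 2038.
Office Delay Adjustment: +488 days → 8 October 2039.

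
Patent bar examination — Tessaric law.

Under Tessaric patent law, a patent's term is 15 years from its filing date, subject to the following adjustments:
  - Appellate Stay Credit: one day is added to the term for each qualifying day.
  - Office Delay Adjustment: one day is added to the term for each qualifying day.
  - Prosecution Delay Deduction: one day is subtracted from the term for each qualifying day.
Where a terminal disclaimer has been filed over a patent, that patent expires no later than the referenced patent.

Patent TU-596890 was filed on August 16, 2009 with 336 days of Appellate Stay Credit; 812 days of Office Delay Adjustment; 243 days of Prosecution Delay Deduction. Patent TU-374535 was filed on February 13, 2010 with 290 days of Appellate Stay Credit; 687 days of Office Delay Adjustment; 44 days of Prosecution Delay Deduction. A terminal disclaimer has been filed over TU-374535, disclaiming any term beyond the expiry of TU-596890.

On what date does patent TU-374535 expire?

Natural term of TU-374535:
  Base: filing + 15 years → 13 February 2025.
  Appellate Stay Credit: +290 days → 30 November 2025.
  Office Delay Adjustment: +687 days → 18 October 2027.
  Prosecution Delay Deduction: −44 days → 4 September 2027.
Expiry of referenced patent TU-596890:
  Base: filing + 15 years → 16 August 2024.
  Appellate Stay Credit: +336 days → 18 July 2025.
  Office Delay Adjustment: +812 days → 8 October 2027.
  Prosecution Delay Deduction: −243 days → 7 February 2027.
Terminal disclaimer: TU-374535 expires on the earlier of 4 September 2027 and 7 February 2027.

2027-02-07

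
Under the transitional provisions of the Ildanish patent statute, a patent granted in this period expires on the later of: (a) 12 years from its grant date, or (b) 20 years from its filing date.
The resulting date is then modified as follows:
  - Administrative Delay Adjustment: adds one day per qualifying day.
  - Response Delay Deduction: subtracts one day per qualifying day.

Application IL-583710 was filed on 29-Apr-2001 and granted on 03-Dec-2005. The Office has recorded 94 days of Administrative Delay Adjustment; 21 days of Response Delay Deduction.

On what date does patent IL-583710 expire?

(a) grant + 12 years → 3 December 2017.
(b) filing + 20 years → 29 April 2021.
Later of the two: 29 April 2021.
Administrative Delay Adjustment: +94 days → 1 August 2021.
Response Delay Deduction: −21 days → 11 July 2021.

2021-07-11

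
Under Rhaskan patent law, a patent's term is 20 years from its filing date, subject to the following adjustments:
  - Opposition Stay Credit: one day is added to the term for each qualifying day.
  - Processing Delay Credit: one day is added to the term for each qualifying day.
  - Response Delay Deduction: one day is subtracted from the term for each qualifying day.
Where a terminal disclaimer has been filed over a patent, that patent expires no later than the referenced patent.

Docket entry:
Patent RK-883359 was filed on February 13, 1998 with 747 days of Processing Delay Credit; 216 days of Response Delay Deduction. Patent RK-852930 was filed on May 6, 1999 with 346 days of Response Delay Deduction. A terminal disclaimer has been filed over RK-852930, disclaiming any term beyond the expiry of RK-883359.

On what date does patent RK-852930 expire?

May 25, 2018

Natural term of RK-852930:
  Base: filing + 20 years → 6 May 2019.
  Response Delay Deduction: −346 days → 25 May 2018.
Expiry of referenced patent RK-883359:
  Base: filing + 20 years → 13 February 2018.
  Processing Delay Credit: +747 days → 1 March 2020.
  Response Delay Deduction: −216 days → 29 July 2019.
Terminal disclaimer: RK-852930 expires on the earlier of 25 May 2018 and 29 July 2019.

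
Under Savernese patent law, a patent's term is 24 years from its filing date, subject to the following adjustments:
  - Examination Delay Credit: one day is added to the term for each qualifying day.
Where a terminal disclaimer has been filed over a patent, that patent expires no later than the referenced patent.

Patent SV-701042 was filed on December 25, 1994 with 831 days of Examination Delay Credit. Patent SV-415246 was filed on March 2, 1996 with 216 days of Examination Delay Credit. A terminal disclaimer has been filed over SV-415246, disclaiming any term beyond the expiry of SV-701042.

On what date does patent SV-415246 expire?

Natural term of SV-415246:
  Base: filing + 24 years → 2 March 2020.
  Examination Delay Credit: +216 days → 4 October 2020.
Expiry of referenced patent SV-701042:
  Base: filing + 24 years → 25 December 2018.
  Examination Delay Credit: +831 days → 4 April 2021.
Terminal disclaimer: SV-415246 expires on the earlier of 4 October 2020 and 4 April 2021.

2020-10-04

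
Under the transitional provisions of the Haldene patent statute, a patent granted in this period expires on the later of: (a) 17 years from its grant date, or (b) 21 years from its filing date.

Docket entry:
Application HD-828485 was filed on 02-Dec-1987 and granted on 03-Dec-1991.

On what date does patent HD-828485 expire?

(a) grant + 17 years → 3 December 2008.
(b) filing + 21 years → 2 December 2008.
Later of the two: 3 December 2008.

December 3, 2008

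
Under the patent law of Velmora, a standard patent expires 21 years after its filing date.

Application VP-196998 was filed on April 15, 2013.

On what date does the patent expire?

2034-04-15

Filing date + 21 years → 15 April 2034.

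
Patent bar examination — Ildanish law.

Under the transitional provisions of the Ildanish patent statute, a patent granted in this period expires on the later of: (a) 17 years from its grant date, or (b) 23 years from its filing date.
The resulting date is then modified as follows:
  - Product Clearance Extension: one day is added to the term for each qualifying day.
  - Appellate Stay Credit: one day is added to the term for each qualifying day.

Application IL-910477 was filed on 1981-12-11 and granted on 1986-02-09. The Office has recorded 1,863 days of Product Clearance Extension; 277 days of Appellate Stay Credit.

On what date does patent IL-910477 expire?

(a) grant + 17 years → 9 February 2003.
(b) filing + 23 years → 11 December 2004.
Later of the two: 11 December 2004.
Product Clearance Extension: +1863 days → 17 January 2010.
Appellate Stay Credit: +277 days → 21 October 2010.

2010-10-21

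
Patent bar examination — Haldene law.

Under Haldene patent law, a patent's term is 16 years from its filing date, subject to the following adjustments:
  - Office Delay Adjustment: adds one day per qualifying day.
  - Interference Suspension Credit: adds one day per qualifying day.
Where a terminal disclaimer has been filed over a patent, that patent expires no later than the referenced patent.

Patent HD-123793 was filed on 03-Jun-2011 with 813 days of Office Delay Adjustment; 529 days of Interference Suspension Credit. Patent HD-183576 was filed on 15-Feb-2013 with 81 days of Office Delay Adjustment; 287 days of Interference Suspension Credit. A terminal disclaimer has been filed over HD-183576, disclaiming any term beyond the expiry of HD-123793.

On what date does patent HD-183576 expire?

Natural term of HD-183576:
  Base: filing + 16 years → 15 February 2029.
  Office Delay Adjustment: +81 days → 7 May 2029.
  Interference Suspension Credit: +287 days → 18 February 2030.
Expiry of referenced patent HD-123793:
  Base: filing + 16 years → 3 June 2027.
  Office Delay Adjustment: +813 days → 24 August 2029.
  Interference Suspension Credit: +529 days → 4 February 2031.
Terminal disclaimer: HD-183576 expires on the earlier of 18 February 2030 and 4 February 2031.

2030-02-18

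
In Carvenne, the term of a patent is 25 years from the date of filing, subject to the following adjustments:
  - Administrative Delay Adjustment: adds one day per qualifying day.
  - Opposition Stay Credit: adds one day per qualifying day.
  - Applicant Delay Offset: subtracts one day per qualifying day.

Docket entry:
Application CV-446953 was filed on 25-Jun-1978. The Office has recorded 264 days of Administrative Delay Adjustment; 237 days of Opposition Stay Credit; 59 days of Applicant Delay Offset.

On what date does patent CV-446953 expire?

2004-09-09

Base term: filing date + 25 years → 25 June 2003.
Administrative Delay Adjustment: +264 days → 15 March 2004.
Opposition Stay Credit: +237 days → 7 November 2004.
Applicant Delay Offset: −59 days → 9 September 2004.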